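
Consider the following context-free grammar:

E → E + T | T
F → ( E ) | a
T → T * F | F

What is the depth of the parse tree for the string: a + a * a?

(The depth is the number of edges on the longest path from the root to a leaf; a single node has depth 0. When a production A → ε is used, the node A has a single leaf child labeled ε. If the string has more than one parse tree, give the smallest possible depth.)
The grammar is unambiguous; the parse tree of a + a * a is:
E → E + T at the root (depth 0).
  Left E (depth 1) → T (2) → F (3) → a (4).
  Right T (depth 1) → T * F; that T (2) → F (3) → a (4); F (2) → a (3).
The longest root-to-leaf paths have 4 edges.
Depth = 4.

Final answer: 4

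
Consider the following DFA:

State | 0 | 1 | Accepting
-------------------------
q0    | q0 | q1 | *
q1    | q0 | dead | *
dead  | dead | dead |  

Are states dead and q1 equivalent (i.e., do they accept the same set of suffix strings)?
Try the suffix ε (the empty string).
From dead: dead — not accepting.
From q1: q1 — accepting.
The two states disagree on this suffix, so they are not equivalent.

Final answer: No. Distinguishing string: ε (the empty string) - accepted from q1 but not from dead.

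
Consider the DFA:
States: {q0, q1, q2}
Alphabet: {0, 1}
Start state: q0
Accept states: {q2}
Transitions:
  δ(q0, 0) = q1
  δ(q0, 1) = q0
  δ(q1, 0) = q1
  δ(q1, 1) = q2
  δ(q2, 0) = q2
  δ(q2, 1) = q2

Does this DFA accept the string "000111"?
Processing string "000111":
  q0 --0--> q1
  q1 --0--> q1
  q1 --0--> q1
  q1 --1--> q2
  q2 --1--> q2
  q2 --1--> q2
Final state: q2
Accept states: {q2}
q2 is an accept state, so the string is accepted.

Final answer: Yes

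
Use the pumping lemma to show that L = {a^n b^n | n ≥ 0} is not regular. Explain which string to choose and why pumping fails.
Language: L = {a^n b^n | n ≥ 0} (equal numbers of a's followed by b's)
Step 1: Assume for contradiction that L is regular, with pumping length p.
Step 2: Choose s = a^p b^p. Then s ∈ L (it has p a's followed by p b's) and |s| ≥ p.
Step 3: Consider any decomposition s = xyz with |xy| ≤ p and |y| > 0. Since |xy| ≤ p and the first p symbols of s are all a's, y = a^k for some k with 1 ≤ k ≤ p.
Step 4: Pumping up (i = 2): xy²z = a^(p+k) b^p, which has more a's than b's, so xy²z ∉ L.
This contradicts the pumping lemma, so L is not regular.

Final answer: Choose s = a^p b^p. Since |xy| ≤ p, y = a^k with k ≥ 1. Then xy²z = a^(p+k) b^p ∉ L.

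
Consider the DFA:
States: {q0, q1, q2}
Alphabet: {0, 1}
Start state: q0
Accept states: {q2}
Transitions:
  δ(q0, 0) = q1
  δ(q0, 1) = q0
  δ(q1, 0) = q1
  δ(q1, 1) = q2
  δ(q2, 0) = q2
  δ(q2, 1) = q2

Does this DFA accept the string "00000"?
Processing string "00000":
  q0 --0--> q1
  q1 --0--> q1
  q1 --0--> q1
  q1 --0--> q1
  q1 --0--> q1
Final state: q1
Accept states: {q2}
q1 is not an accept state, so the string is rejected.

Final answer: No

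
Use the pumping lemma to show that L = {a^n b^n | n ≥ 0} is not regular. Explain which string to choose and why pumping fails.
Language: L = {a^n b^n | n ≥ 0} (equal numbers of a's followed by b's)
Step 1: Assume for contradiction that L is regular, with pumping length p.
Step 2: Choose s = a^p b^p. Then s ∈ L (it has p a's followed by p b's) and |s| ≥ p.
Step 3: Consider any decomposition s = xyz with |xy| ≤ p and |y| > 0. Since |xy| ≤ p and the first p symbols of s are all a's, y = a^k for some k with 1 ≤ k ≤ p.
Step 4: Pumping up (i = 2): xy²z = a^(p+k) b^p, which has more a's than b's, so xy²z ∉ L.
This contradicts the pumping lemma, so L is not regular.

Final answer: Choose s = a^p b^p. Since |xy| ≤ p, y = a^k with k ≥ 1. Then xy²z = a^(p+k) b^p ∉ L.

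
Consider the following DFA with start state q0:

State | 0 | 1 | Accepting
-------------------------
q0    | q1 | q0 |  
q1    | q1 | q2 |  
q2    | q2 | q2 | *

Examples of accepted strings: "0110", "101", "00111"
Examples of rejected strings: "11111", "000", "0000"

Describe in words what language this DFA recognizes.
binary strings containing '01' as a substring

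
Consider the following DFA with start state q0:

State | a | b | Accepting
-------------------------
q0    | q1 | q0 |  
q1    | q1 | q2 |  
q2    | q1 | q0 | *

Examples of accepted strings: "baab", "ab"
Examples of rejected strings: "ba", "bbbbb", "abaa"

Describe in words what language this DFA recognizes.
strings over {a,b} ending with 'ab'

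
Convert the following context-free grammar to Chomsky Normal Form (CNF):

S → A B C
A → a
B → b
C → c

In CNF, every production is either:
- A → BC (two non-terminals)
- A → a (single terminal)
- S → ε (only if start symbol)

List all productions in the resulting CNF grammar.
The grammar has no ε-productions or unit productions to eliminate.
A → a is already in CNF (single terminal) – keep it.
B → b is already in CNF (single terminal) – keep it.
C → c is already in CNF (single terminal) – keep it.
S → A B C has 3 symbols on the right: break it into binary productions S → A X0, X0 → B C.
Resulting CNF grammar (5 productions): A → a; B → b; C → c; S → A X0; X0 → B C

Final answer: A → a; B → b; C → c; S → A X0; X0 → B C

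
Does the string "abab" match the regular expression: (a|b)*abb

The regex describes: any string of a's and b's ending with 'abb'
No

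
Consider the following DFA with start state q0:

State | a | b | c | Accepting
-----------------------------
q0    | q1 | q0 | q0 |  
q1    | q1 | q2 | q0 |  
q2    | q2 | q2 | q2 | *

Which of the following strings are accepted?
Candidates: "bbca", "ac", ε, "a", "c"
"bbca": q0 → q0 → q0 → q0 → q1; q1 is not accepting → rejected
"ac": q0 → q1 → q0; q0 is not accepting → rejected
ε: q0; q0 is not accepting → rejected
"a": q0 → q1; q1 is not accepting → rejected
"c": q0 → q0; q0 is not accepting → rejected

Final answer: None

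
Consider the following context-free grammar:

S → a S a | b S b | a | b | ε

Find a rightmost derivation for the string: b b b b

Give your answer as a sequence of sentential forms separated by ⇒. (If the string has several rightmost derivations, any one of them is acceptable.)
Start with S.
Step 1: the rightmost non-terminal is S; apply S → b S b:  b S b
Step 2: the rightmost non-terminal is S; apply S → b S b:  b b S b b
Step 3: the rightmost non-terminal is S; apply S → ε:  b b b b

Final answer: S ⇒ b S b ⇒ b b S b b ⇒ b b b b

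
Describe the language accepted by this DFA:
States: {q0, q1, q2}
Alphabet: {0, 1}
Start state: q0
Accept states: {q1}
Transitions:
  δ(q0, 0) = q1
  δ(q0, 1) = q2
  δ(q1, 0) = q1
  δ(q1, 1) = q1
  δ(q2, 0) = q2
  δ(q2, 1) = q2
Analyzing the DFA structure:
Start state: q0
Accept states: {q1}
Interpreting what each state remembers (checking against the transitions):
  q0: nothing has been read yet
  q1: the first symbol was 0
  q2: the first symbol was 1 (trap state)
  δ(q0, 0): in q0 (nothing has been read yet), after reading 0 we have: the first symbol was 0 → q1
  δ(q0, 1): in q0 (nothing has been read yet), after reading 1 we have: the first symbol was 1 (trap state) → q2
  δ(q1, 0): in q1 (the first symbol was 0), after reading 0 we have: the first symbol was 0 → q1
  δ(q1, 1): in q1 (the first symbol was 0), after reading 1 we have: the first symbol was 0 → q1
  δ(q2, 0): in q2 (the first symbol was 1 (trap state)), after reading 0 we have: the first symbol was 1 (trap state) → q2
  δ(q2, 1): in q2 (the first symbol was 1 (trap state)), after reading 1 we have: the first symbol was 1 (trap state) → q2
A string is accepted iff it ends in {q1}, i.e. the first symbol was 0.
Language: All binary strings starting with 0

Final answer: All binary strings starting with 0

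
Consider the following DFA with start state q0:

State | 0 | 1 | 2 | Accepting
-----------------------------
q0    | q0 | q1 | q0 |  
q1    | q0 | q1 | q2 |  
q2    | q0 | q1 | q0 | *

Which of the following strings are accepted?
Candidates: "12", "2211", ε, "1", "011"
"12": q0 → q1 → q2; q2 is accepting → accepted
"2211": q0 → q0 → q0 → q1 → q1; q1 is not accepting → rejected
ε: q0; q0 is not accepting → rejected
"1": q0 → q1; q1 is not accepting → rejected
"011": q0 → q0 → q1 → q1; q1 is not accepting → rejected

Final answer: "12"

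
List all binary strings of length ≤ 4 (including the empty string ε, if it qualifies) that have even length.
Checking every binary string of length 0 to 4:
  Length 0: accepted: ε | rejected: (none)
  Length 1: accepted: (none) | rejected: 0, 1
  Length 2: accepted: 00, 01, 10, 11 | rejected: (none)
  Length 3: accepted: (none) | rejected: 000, 001, 010, 011, 100, 101, 110, 111
  Length 4: accepted: 0000, 0001, 0010, 0011, 0100, 0101, 0110, 0111, 1000, 1001, 1010, 1011, 1100, 1101, 1110, 1111 | rejected: (none)
Total: 21 string(s).

Final answer: ε, 00, 01, 10, 11, 0000, 0001, 0010, 0011, 0100, 0101, 0110, 0111, 1000, 1001, 1010, 1011, 1100, 1101, 1110, 1111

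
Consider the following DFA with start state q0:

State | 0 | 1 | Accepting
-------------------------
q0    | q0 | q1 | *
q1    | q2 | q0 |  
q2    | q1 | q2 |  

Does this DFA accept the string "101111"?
Start in q0.
Read '1': q0 → q1
Read '0': q1 → q2
Read '1': q2 → q2
Read '1': q2 → q2
Read '1': q2 → q2
Read '1': q2 → q2
Final state q2 is not accepting, so the string is rejected.

Final answer: No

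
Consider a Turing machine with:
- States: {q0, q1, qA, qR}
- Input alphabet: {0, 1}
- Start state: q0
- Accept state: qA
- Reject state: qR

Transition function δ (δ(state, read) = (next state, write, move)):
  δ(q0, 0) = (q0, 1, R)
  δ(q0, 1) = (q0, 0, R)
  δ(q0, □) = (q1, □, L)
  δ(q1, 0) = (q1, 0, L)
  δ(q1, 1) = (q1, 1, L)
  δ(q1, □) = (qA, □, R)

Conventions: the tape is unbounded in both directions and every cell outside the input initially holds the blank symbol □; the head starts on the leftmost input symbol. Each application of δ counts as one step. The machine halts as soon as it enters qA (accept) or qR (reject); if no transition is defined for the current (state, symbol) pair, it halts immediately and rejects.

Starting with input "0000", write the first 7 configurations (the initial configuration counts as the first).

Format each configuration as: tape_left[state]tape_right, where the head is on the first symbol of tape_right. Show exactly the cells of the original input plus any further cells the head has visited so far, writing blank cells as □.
Step 0: [q0]0000 (head at position 0)
Step 1: δ(q0, 0) = (q0, 1, R)  ⊢  1[q0]000 (head at position 1)
Step 2: δ(q0, 0) = (q0, 1, R)  ⊢  11[q0]00 (head at position 2)
Step 3: δ(q0, 0) = (q0, 1, R)  ⊢  111[q0]0 (head at position 3)
Step 4: δ(q0, 0) = (q0, 1, R)  ⊢  1111[q0]□ (head at position 4)
Step 5: δ(q0, □) = (q1, □, L)  ⊢  111[q1]1□ (head at position 3)
Step 6: δ(q1, 1) = (q1, 1, L)  ⊢  11[q1]11□ (head at position 2)

Final answer: [q0]0000 ⊢ 1[q0]000 ⊢ 11[q0]00 ⊢ 111[q0]0 ⊢ 1111[q0]□ ⊢ 111[q1]1□ ⊢ 11[q1]11□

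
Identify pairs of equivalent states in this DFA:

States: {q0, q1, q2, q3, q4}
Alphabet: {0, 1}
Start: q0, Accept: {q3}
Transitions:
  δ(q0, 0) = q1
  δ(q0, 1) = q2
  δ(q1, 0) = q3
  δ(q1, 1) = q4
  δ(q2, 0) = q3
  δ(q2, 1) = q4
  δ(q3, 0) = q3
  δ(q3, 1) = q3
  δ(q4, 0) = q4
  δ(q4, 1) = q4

Using the table-filling algorithm:
Round 0 – mark pairs where exactly one state is accepting: (q0,q3), (q1,q3), (q2,q3), (q3,q4)
Round 1 – newly marked: (q0,q1) [on 0: q1 vs q3, already marked]; (q0,q2) [on 0: q1 vs q3, already marked]; (q1,q4) [on 0: q3 vs q4, already marked]; (q2,q4) [on 0: q3 vs q4, already marked]
Round 2 – newly marked: (q0,q4) [on 0: q1 vs q4, already marked]
No further pairs can be marked.
(q1, q2) unmarked: δ(q1,0)=q3, δ(q2,0)=q3; δ(q1,1)=q4, δ(q2,1)=q4 → equivalent
Equivalent pairs: (q1, q2)

Final answer: Equivalent pairs: (q1, q2)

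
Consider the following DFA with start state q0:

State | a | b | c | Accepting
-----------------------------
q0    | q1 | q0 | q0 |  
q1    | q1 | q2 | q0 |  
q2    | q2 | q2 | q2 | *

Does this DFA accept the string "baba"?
Start in q0.
Read 'b': q0 → q0
Read 'a': q0 → q1
Read 'b': q1 → q2
Read 'a': q2 → q2
Final state q2 is accepting, so the string is accepted.

Final answer: Yes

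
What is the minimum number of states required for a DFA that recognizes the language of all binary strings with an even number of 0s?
Language: binary strings with an even number of 0s
Lower bound (Myhill–Nerode): the prefixes ε, 0 are pairwise distinguishable:
  ε vs 0: suffix ε distinguishes them (ε has zero 0s (accepted), 0 has one 0 (rejected))
So any DFA needs at least 2 states.
Upper bound: a DFA with 2 states exists (one state per class above).
Minimum states: 2

Final answer: 2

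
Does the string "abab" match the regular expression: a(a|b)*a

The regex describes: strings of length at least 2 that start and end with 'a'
No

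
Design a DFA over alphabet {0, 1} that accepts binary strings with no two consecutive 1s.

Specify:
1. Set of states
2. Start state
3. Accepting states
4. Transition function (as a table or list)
One valid DFA (any DFA recognizing the same language is acceptable):
States: {q0, q1, dead}
Start: q0
Accepting: {q0, q1}
Transitions (accepting states marked with *):
State | 0 | 1 | Accepting
-------------------------
q0    | q0 | q1 | *
q1    | q0 | dead | *
dead  | dead | dead |  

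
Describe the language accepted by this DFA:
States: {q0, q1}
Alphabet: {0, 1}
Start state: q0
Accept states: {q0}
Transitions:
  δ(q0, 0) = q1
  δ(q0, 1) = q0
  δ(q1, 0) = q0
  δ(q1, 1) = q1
Analyzing the DFA structure:
Start state: q0
Accept states: {q0}
Interpreting what each state remembers (checking against the transitions):
  q0: an even number of 0s has been read so far
  q1: an odd number of 0s has been read so far
  δ(q0, 0): in q0 (an even number of 0s has been read so far), after reading 0 we have: an odd number of 0s has been read so far → q1
  δ(q0, 1): in q0 (an even number of 0s has been read so far), after reading 1 we have: an even number of 0s has been read so far → q0
  δ(q1, 0): in q1 (an odd number of 0s has been read so far), after reading 0 we have: an even number of 0s has been read so far → q0
  δ(q1, 1): in q1 (an odd number of 0s has been read so far), after reading 1 we have: an odd number of 0s has been read so far → q1
A string is accepted iff it ends in {q0}, i.e. an even number of 0s has been read so far.
Language: All binary strings with an even number of 0s

Final answer: All binary strings with an even number of 0s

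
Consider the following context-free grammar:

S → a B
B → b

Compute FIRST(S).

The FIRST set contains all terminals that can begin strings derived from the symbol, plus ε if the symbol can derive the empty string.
S has the single production S → a B, whose right-hand side begins with the terminal a. So FIRST(S) = {a}.

Final answer: {a}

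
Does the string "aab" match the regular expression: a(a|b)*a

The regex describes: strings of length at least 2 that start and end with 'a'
No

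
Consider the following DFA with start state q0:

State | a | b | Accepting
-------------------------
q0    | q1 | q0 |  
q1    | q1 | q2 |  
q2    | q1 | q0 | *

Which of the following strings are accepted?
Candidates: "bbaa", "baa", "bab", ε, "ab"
"bbaa": q0 → q0 → q0 → q1 → q1; q1 is not accepting → rejected
"baa": q0 → q0 → q1 → q1; q1 is not accepting → rejected
"bab": q0 → q0 → q1 → q2; q2 is accepting → accepted
ε: q0; q0 is not accepting → rejected
"ab": q0 → q1 → q2; q2 is accepting → accepted

Final answer: "bab", "ab"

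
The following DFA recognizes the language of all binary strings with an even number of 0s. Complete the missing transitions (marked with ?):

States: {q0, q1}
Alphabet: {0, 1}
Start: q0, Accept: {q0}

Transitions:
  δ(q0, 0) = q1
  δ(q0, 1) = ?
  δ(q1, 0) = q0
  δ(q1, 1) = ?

What each state remembers (consistent with the given transitions and accept states):
  q0: an even number of 0s has been read so far
  q1: an odd number of 0s has been read so far
Filling in the missing entries:
  δ(q0, 1): in q0 (an even number of 0s has been read so far), after reading 1 we have: an even number of 0s has been read so far → q0
  δ(q1, 1): in q1 (an odd number of 0s has been read so far), after reading 1 we have: an odd number of 0s has been read so far → q1

Final answer: δ(q0, 1) = q0; δ(q1, 1) = q1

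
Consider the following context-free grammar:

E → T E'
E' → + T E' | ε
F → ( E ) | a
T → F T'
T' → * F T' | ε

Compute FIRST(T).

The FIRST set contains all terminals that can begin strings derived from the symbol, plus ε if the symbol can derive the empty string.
FIRST(F): F → ( E ) contributes '(' and F → a contributes 'a', so FIRST(F) = {(, a}. F is not nullable.
FIRST(T): T → F T' begins with F, and F is not nullable, so FIRST(T) = FIRST(F) = {(, a}.

Final answer: {(, a}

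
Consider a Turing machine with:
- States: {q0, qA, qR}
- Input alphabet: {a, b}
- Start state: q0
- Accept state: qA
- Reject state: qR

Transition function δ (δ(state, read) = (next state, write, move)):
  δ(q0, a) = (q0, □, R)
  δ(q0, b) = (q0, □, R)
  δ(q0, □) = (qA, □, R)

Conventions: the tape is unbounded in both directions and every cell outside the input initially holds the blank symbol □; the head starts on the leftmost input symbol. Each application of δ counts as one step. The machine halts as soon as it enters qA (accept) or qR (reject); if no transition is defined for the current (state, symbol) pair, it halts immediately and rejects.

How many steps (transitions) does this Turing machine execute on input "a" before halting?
Step 0: [q0]a (head at position 0)
Step 1: δ(q0, a) = (q0, □, R)  ⊢  □[q0]□ (head at position 1)
Step 2: δ(q0, □) = (qA, □, R)  ⊢  □□[qA]□ (head at position 2)
The machine is in qA, so it halts and accepts.
Number of transitions executed: 2.

Final answer: 2 steps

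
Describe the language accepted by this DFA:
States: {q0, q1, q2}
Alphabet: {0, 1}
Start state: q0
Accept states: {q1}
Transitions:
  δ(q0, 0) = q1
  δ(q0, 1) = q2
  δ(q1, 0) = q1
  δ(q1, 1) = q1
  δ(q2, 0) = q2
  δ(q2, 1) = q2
Analyzing the DFA structure:
Start state: q0
Accept states: {q1}
Interpreting what each state remembers (checking against the transitions):
  q0: nothing has been read yet
  q1: the first symbol was 0
  q2: the first symbol was 1 (trap state)
  δ(q0, 0): in q0 (nothing has been read yet), after reading 0 we have: the first symbol was 0 → q1
  δ(q0, 1): in q0 (nothing has been read yet), after reading 1 we have: the first symbol was 1 (trap state) → q2
  δ(q1, 0): in q1 (the first symbol was 0), after reading 0 we have: the first symbol was 0 → q1
  δ(q1, 1): in q1 (the first symbol was 0), after reading 1 we have: the first symbol was 0 → q1
  δ(q2, 0): in q2 (the first symbol was 1 (trap state)), after reading 0 we have: the first symbol was 1 (trap state) → q2
  δ(q2, 1): in q2 (the first symbol was 1 (trap state)), after reading 1 we have: the first symbol was 1 (trap state) → q2
A string is accepted iff it ends in {q1}, i.e. the first symbol was 0.
Language: All binary strings starting with 0

Final answer: All binary strings starting with 0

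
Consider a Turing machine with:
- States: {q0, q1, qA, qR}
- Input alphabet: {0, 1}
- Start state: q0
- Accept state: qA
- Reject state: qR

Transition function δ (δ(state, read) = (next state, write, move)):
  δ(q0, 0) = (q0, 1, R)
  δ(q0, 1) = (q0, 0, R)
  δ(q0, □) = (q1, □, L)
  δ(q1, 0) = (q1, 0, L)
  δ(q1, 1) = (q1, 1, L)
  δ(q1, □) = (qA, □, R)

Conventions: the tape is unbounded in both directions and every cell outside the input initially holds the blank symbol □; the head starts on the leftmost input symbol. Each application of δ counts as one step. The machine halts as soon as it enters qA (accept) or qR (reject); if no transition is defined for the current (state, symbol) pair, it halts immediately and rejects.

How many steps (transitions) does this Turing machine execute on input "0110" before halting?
Step 0: [q0]0110 (head at position 0)
Step 1: δ(q0, 0) = (q0, 1, R)  ⊢  1[q0]110 (head at position 1)
Step 2: δ(q0, 1) = (q0, 0, R)  ⊢  10[q0]10 (head at position 2)
Step 3: δ(q0, 1) = (q0, 0, R)  ⊢  100[q0]0 (head at position 3)
Step 4: δ(q0, 0) = (q0, 1, R)  ⊢  1001[q0]□ (head at position 4)
Step 5: δ(q0, □) = (q1, □, L)  ⊢  100[q1]1□ (head at position 3)
Step 6: δ(q1, 1) = (q1, 1, L)  ⊢  10[q1]01□ (head at position 2)
Step 7: δ(q1, 0) = (q1, 0, L)  ⊢  1[q1]001□ (head at position 1)
Step 8: δ(q1, 0) = (q1, 0, L)  ⊢  [q1]1001□ (head at position 0)
Step 9: δ(q1, 1) = (q1, 1, L)  ⊢  [q1]□1001□ (head at position -1)
Step 10: δ(q1, □) = (qA, □, R)  ⊢  □[qA]1001□ (head at position 0)
The machine is in qA, so it halts and accepts.
Number of transitions executed: 10.

Final answer: 10 steps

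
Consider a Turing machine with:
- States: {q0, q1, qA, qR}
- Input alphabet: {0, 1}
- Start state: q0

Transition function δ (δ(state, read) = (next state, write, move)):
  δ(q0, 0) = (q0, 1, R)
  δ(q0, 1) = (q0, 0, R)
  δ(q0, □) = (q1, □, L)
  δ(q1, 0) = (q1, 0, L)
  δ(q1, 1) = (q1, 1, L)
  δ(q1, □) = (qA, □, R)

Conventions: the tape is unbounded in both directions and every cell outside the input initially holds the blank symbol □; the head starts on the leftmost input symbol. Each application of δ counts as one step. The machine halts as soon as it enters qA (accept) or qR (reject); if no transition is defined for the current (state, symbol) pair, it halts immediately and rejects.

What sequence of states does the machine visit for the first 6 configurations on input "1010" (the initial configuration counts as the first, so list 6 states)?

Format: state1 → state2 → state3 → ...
Step 0: [q0]1010 (head at position 0)
Step 1: δ(q0, 1) = (q0, 0, R)  ⊢  0[q0]010 (head at position 1)
Step 2: δ(q0, 0) = (q0, 1, R)  ⊢  01[q0]10 (head at position 2)
Step 3: δ(q0, 1) = (q0, 0, R)  ⊢  010[q0]0 (head at position 3)
Step 4: δ(q0, 0) = (q0, 1, R)  ⊢  0101[q0]□ (head at position 4)
Step 5: δ(q0, □) = (q1, □, L)  ⊢  010[q1]1□ (head at position 3)
Reading off the states of these 6 configurations: q0 → q0 → q0 → q0 → q0 → q1

Final answer: q0 → q0 → q0 → q0 → q0 → q1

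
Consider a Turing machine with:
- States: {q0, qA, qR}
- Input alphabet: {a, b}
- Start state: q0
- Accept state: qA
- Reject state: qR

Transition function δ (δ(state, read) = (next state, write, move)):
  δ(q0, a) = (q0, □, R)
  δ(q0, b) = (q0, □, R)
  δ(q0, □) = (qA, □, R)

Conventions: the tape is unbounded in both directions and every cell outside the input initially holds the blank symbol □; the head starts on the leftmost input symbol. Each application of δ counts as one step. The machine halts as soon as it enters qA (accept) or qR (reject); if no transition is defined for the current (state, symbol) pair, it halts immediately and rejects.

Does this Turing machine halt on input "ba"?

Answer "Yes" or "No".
Step 0: [q0]ba (head at position 0)
Step 1: δ(q0, b) = (q0, □, R)  ⊢  □[q0]a (head at position 1)
Step 2: δ(q0, a) = (q0, □, R)  ⊢  □□[q0]□ (head at position 2)
Step 3: δ(q0, □) = (qA, □, R)  ⊢  □□□[qA]□ (head at position 3)
The machine is in qA, so it halts and accepts.
It halts after 3 steps.

Final answer: Yes - halts after 3 steps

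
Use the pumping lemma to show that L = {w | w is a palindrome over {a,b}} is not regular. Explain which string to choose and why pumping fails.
Language: L = {w | w is a palindrome over {a,b}} (strings that read the same forwards and backwards)
Step 1: Assume for contradiction that L is regular, with pumping length p.
Step 2: Choose s = a^p b a^p. Then s ∈ L (it reads the same forwards and backwards) and |s| ≥ p.
Step 3: Consider any decomposition s = xyz with |xy| ≤ p and |y| > 0. Since |xy| ≤ p and the first p symbols of s are all a's, y = a^k for some k with 1 ≤ k ≤ p.
Step 4: Pumping up (i = 2): xy²z = a^(p+k) b a^p. Its reverse is a^p b a^(p+k) ≠ a^(p+k) b a^p (the single b is no longer in the middle), so xy²z is not a palindrome and xy²z ∉ L.
This contradicts the pumping lemma, so L is not regular.

Final answer: Choose s = a^p b a^p. Since |xy| ≤ p, y = a^k with k ≥ 1. Then xy²z = a^(p+k) b a^p is not a palindrome, so ∉ L.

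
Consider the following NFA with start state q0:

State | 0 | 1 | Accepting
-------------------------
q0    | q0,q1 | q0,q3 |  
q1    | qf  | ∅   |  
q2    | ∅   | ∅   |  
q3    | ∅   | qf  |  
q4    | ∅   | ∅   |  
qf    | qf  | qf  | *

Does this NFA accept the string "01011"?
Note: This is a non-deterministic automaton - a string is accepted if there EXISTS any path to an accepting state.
Track the set of states the NFA could be in: start {q0}
Read '0': {q0} → {q0, q1}
Read '1': {q0, q1} → {q0, q3}
Read '0': {q0, q3} → {q0, q1}
Read '1': {q0, q1} → {q0, q3}
Read '1': {q0, q3} → {q0, q3, qf}
Final set {q0, q3, qf} contains accepting state(s) {qf} → accepted.

Final answer: Yes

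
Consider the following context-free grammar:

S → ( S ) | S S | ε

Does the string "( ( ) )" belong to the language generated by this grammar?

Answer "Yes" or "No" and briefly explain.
A derivation exists: S ⇒ ( S ) ⇒ ( ( S ) ) ⇒ ( ( ) ) (using S → ( S ) twice, then S → ε).

Final answer: Yes - a valid derivation exists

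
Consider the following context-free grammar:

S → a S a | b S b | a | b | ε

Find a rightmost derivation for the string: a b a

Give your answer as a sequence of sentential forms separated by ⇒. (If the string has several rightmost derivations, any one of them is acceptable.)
Start with S.
Step 1: the rightmost non-terminal is S; apply S → a S a:  a S a
Step 2: the rightmost non-terminal is S; apply S → b:  a b a

Final answer: S ⇒ a S a ⇒ a b a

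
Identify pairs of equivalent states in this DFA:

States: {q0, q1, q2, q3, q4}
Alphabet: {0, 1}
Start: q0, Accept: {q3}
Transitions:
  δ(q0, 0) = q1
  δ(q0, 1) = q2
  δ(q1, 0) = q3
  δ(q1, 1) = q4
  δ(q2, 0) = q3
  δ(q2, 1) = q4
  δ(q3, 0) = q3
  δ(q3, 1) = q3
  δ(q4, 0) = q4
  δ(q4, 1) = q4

Using the table-filling algorithm:
Round 0 – mark pairs where exactly one state is accepting: (q0,q3), (q1,q3), (q2,q3), (q3,q4)
Round 1 – newly marked: (q0,q1) [on 0: q1 vs q3, already marked]; (q0,q2) [on 0: q1 vs q3, already marked]; (q1,q4) [on 0: q3 vs q4, already marked]; (q2,q4) [on 0: q3 vs q4, already marked]
Round 2 – newly marked: (q0,q4) [on 0: q1 vs q4, already marked]
No further pairs can be marked.
(q1, q2) unmarked: δ(q1,0)=q3, δ(q2,0)=q3; δ(q1,1)=q4, δ(q2,1)=q4 → equivalent
Equivalent pairs: (q1, q2)

Final answer: Equivalent pairs: (q1, q2)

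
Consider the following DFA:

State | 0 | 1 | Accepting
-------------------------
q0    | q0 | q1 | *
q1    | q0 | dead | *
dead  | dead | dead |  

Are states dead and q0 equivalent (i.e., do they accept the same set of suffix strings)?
Try the suffix ε (the empty string).
From dead: dead — not accepting.
From q0: q0 — accepting.
The two states disagree on this suffix, so they are not equivalent.

Final answer: No. Distinguishing string: ε (the empty string) - accepted from q0 but not from dead.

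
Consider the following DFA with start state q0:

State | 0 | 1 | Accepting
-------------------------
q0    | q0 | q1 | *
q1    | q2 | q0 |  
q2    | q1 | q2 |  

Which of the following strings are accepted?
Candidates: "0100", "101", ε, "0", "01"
"0100": q0 → q0 → q1 → q2 → q1; q1 is not accepting → rejected
"101": q0 → q1 → q2 → q2; q2 is not accepting → rejected
ε: q0; q0 is accepting → accepted
"0": q0 → q0; q0 is accepting → accepted
"01": q0 → q0 → q1; q1 is not accepting → rejected

Final answer: ε, "0"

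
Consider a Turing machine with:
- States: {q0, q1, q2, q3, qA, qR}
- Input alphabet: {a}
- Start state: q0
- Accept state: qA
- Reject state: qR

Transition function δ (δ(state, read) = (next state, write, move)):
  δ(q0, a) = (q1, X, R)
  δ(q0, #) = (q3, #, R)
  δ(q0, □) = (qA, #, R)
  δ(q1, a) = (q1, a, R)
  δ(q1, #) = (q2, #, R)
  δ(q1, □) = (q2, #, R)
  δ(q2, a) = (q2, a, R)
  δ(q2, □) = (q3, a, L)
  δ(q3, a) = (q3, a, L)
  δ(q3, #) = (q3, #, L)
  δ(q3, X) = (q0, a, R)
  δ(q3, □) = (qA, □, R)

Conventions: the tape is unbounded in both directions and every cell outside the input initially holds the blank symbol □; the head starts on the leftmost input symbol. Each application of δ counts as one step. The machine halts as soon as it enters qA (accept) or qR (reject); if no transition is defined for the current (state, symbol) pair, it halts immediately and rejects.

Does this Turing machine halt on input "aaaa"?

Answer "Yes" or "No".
Trace (configuration after each step, as tape_left[state]tape_right with head position):
Step 0: [q0]aaaa (head at position 0)
Step 1: X[q1]aaa (head 1)
Step 2: Xa[q1]aa (head 2)
Step 3: Xaa[q1]a (head 3)
Step 4: Xaaa[q1]□ (head 4)
Step 5: Xaaa#[q2]□ (head 5)
Step 6: Xaaa[q3]#a (head 4)
Step 7: Xaa[q3]a#a (head 3)
Step 8: Xa[q3]aa#a (head 2)
Step 9: X[q3]aaa#a (head 1)
Step 10: [q3]Xaaa#a (head 0)
Step 11: a[q0]aaa#a (head 1)
Step 12: aX[q1]aa#a (head 2)
Step 13: aXa[q1]a#a (head 3)
Step 14: aXaa[q1]#a (head 4)
Step 15: aXaa#[q2]a (head 5)
Step 16: aXaa#a[q2]□ (head 6)
Step 17: aXaa#[q3]aa (head 5)
Step 18: aXaa[q3]#aa (head 4)
Step 19: aXa[q3]a#aa (head 3)
Step 20: aX[q3]aa#aa (head 2)
Step 21: a[q3]Xaa#aa (head 1)
Step 22: aa[q0]aa#aa (head 2)
Step 23: aaX[q1]a#aa (head 3)
Step 24: aaXa[q1]#aa (head 4)
Step 25: aaXa#[q2]aa (head 5)
Step 26: aaXa#a[q2]a (head 6)
Step 27: aaXa#aa[q2]□ (head 7)
Step 28: aaXa#a[q3]aa (head 6)
Step 29: aaXa#[q3]aaa (head 5)
Step 30: aaXa[q3]#aaa (head 4)
Step 31: aaX[q3]a#aaa (head 3)
Step 32: aa[q3]Xa#aaa (head 2)
Step 33: aaa[q0]a#aaa (head 3)
Step 34: aaaX[q1]#aaa (head 4)
Step 35: aaaX#[q2]aaa (head 5)
Step 36: aaaX#a[q2]aa (head 6)
Step 37: aaaX#aa[q2]a (head 7)
Step 38: aaaX#aaa[q2]□ (head 8)
Step 39: aaaX#aa[q3]aa (head 7)
Step 40: aaaX#a[q3]aaa (head 6)
Step 41: aaaX#[q3]aaaa (head 5)
Step 42: aaaX[q3]#aaaa (head 4)
Step 43: aaa[q3]X#aaaa (head 3)
Step 44: aaaa[q0]#aaaa (head 4)
Step 45: aaaa#[q3]aaaa (head 5)
Step 46: aaaa[q3]#aaaa (head 4)
Step 47: aaa[q3]a#aaaa (head 3)
Step 48: aa[q3]aa#aaaa (head 2)
Step 49: a[q3]aaa#aaaa (head 1)
Step 50: [q3]aaaa#aaaa (head 0)
Step 51: [q3]□aaaa#aaaa (head -1)
Step 52: □[qA]aaaa#aaaa (head 0)
The machine is in qA, so it halts and accepts.
It halts after 52 steps.

Final answer: Yes - halts after 52 steps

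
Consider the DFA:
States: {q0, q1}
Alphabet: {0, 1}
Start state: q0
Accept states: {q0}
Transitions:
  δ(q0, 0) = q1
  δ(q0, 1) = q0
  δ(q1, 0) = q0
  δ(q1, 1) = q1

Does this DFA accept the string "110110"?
Processing string "110110":
  q0 --1--> q0
  q0 --1--> q0
  q0 --0--> q1
  q1 --1--> q1
  q1 --1--> q1
  q1 --0--> q0
Final state: q0
Accept states: {q0}
q0 is an accept state, so the string is accepted.

Final answer: Yes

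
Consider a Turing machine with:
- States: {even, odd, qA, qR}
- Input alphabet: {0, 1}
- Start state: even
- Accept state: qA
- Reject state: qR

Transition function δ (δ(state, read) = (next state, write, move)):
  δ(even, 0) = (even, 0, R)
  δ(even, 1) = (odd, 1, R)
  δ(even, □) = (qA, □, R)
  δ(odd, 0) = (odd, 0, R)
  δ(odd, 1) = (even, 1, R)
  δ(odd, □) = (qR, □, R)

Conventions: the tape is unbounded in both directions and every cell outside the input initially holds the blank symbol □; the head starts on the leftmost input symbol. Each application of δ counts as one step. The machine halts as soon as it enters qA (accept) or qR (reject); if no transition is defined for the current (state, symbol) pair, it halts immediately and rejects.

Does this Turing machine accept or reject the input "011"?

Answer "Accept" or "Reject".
Step 0: [even]011 (head at position 0)
Step 1: δ(even, 0) = (even, 0, R)  ⊢  0[even]11 (head at position 1)
Step 2: δ(even, 1) = (odd, 1, R)  ⊢  01[odd]1 (head at position 2)
Step 3: δ(odd, 1) = (even, 1, R)  ⊢  011[even]□ (head at position 3)
Step 4: δ(even, □) = (qA, □, R)  ⊢  011□[qA]□ (head at position 4)
The machine is in qA, so it halts and accepts.

Final answer: Accept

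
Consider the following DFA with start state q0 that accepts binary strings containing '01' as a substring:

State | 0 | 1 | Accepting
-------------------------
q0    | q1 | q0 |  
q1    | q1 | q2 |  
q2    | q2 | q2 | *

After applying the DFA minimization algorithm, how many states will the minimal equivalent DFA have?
All 3 states are reachable from q0, so none can be removed as unreachable.
Table-filling: first mark every (accepting, non-accepting) pair as distinguishable (accepting: {q2}; non-accepting: {q0, q1}).
Round 1: (q0, q1) on '1' go to q0 and q2, already distinguishable → mark.
Every pair of states is distinguishable, so the DFA is already minimal.
Equivalence classes: {q0}, {q1}, {q2} → 3 states.

Final answer: 3 states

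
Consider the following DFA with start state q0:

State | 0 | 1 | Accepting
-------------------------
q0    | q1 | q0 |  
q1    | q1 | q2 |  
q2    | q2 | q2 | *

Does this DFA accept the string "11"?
Start in q0.
Read '1': q0 → q0
Read '1': q0 → q0
Final state q0 is not accepting, so the string is rejected.

Final answer: No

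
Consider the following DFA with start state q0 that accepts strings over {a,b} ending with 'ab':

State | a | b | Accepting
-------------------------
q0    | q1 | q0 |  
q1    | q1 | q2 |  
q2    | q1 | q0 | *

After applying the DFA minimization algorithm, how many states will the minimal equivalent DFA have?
All 3 states are reachable from q0, so none can be removed as unreachable.
Table-filling: first mark every (accepting, non-accepting) pair as distinguishable (accepting: {q2}; non-accepting: {q0, q1}).
Round 1: (q0, q1) on 'b' go to q0 and q2, already distinguishable → mark.
Every pair of states is distinguishable, so the DFA is already minimal.
Equivalence classes: {q0}, {q1}, {q2} → 3 states.

Final answer: 3 states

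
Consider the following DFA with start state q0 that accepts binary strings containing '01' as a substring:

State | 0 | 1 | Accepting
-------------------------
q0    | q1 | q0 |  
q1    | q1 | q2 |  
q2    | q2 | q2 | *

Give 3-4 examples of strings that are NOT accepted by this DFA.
Any strings that end in a non-accepting state work; for example:
ε: q0; q0 is not accepting → rejected
"0": q0 → q1; q1 is not accepting → rejected
"0000": q0 → q1 → q1 → q1 → q1; q1 is not accepting → rejected
"1111": q0 → q0 → q0 → q0 → q0; q0 is not accepting → rejected

Final answer: ε, "0", "0000", "1111"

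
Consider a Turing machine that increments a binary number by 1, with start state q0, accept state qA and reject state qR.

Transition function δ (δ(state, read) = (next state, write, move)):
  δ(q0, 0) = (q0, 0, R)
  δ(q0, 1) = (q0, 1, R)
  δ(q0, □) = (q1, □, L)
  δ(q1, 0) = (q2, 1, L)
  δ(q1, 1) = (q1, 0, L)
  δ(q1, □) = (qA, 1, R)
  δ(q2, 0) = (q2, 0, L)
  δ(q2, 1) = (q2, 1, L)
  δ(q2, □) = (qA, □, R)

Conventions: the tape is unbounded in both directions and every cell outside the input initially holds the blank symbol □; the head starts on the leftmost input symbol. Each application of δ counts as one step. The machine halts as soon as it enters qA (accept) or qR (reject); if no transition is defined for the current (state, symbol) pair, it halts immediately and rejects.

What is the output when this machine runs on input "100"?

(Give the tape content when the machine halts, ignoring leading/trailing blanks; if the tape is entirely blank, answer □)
Step 0: [q0]100 (head at position 0)
Step 1: δ(q0, 1) = (q0, 1, R)  ⊢  1[q0]00 (head at position 1)
Step 2: δ(q0, 0) = (q0, 0, R)  ⊢  10[q0]0 (head at position 2)
Step 3: δ(q0, 0) = (q0, 0, R)  ⊢  100[q0]□ (head at position 3)
Step 4: δ(q0, □) = (q1, □, L)  ⊢  10[q1]0□ (head at position 2)
Step 5: δ(q1, 0) = (q2, 1, L)  ⊢  1[q2]01□ (head at position 1)
Step 6: δ(q2, 0) = (q2, 0, L)  ⊢  [q2]101□ (head at position 0)
Step 7: δ(q2, 1) = (q2, 1, L)  ⊢  [q2]□101□ (head at position -1)
Step 8: δ(q2, □) = (qA, □, R)  ⊢  □[qA]101□ (head at position 0)
The machine is in qA, so it halts and accepts.
Tape content when halted (ignoring surrounding blanks): 101

Final answer: Output: 101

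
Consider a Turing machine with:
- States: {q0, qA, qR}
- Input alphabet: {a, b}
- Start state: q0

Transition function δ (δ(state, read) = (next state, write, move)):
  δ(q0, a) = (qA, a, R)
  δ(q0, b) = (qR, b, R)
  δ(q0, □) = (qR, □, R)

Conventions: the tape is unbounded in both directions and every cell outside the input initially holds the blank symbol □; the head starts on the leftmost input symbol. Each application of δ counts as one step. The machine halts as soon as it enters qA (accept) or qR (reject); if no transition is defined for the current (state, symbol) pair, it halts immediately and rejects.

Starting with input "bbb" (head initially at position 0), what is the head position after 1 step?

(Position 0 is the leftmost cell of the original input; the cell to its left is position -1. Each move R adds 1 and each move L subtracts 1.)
Step 0: [q0]bbb (head at position 0)
Step 1: δ(q0, b) = (qR, b, R)  ⊢  b[qR]bb (head at position 1)
Head position after 1 step: 1

Final answer: Position 1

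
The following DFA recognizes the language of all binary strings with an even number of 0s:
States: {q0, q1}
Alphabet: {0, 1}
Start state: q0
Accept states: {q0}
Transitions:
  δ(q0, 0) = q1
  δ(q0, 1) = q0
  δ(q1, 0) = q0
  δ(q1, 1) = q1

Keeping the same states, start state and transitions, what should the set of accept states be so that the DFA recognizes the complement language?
The DFA is complete (every state has a transition on every symbol), so the complement
is recognized by the same DFA with accepting and non-accepting states swapped.
Original accept states: {q0}
Complement accept states = All states - Original accept states
= {q0, q1} - {q0}
= {q1}
Complement language: strings with an ODD number of 0s

Final answer: {q1}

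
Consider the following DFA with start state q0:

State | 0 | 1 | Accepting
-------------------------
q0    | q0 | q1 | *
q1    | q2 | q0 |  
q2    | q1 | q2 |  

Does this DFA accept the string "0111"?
Start in q0.
Read '0': q0 → q0
Read '1': q0 → q1
Read '1': q1 → q0
Read '1': q0 → q1
Final state q1 is not accepting, so the string is rejected.

Final answer: No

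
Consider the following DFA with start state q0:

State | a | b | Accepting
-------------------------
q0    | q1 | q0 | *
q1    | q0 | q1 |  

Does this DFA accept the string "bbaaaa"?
Start in q0.
Read 'b': q0 → q0
Read 'b': q0 → q0
Read 'a': q0 → q1
Read 'a': q1 → q0
Read 'a': q0 → q1
Read 'a': q1 → q0
Final state q0 is accepting, so the string is accepted.

Final answer: Yes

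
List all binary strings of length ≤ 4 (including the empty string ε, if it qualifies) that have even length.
Checking every binary string of length 0 to 4:
  Length 0: accepted: ε | rejected: (none)
  Length 1: accepted: (none) | rejected: 0, 1
  Length 2: accepted: 00, 01, 10, 11 | rejected: (none)
  Length 3: accepted: (none) | rejected: 000, 001, 010, 011, 100, 101, 110, 111
  Length 4: accepted: 0000, 0001, 0010, 0011, 0100, 0101, 0110, 0111, 1000, 1001, 1010, 1011, 1100, 1101, 1110, 1111 | rejected: (none)
Total: 21 string(s).

Final answer: ε, 00, 01, 10, 11, 0000, 0001, 0010, 0011, 0100, 0101, 0110, 0111, 1000, 1001, 1010, 1011, 1100, 1101, 1110, 1111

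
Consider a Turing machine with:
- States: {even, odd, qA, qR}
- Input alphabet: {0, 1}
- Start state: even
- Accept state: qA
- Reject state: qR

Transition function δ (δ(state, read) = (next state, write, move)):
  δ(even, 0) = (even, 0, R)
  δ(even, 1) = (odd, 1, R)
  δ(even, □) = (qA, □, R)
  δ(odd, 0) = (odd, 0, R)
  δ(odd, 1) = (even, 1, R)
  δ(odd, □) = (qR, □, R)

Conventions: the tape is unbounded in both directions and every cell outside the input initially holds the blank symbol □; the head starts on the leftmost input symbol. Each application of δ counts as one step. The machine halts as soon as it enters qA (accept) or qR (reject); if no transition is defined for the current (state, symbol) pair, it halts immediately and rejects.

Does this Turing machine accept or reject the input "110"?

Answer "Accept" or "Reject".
Step 0: [even]110 (head at position 0)
Step 1: δ(even, 1) = (odd, 1, R)  ⊢  1[odd]10 (head at position 1)
Step 2: δ(odd, 1) = (even, 1, R)  ⊢  11[even]0 (head at position 2)
Step 3: δ(even, 0) = (even, 0, R)  ⊢  110[even]□ (head at position 3)
Step 4: δ(even, □) = (qA, □, R)  ⊢  110□[qA]□ (head at position 4)
The machine is in qA, so it halts and accepts.

Final answer: Accept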